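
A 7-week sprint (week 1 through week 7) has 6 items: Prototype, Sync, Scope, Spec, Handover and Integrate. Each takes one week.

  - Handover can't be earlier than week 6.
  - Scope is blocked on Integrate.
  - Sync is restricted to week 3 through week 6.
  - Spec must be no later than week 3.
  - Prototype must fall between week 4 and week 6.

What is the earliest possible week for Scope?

Precedence pushes Scope to at least week 2.
Scope at week 2 is achievable: Scope -> week 2; Sync -> week 3; Integrate -> week 1; Spec -> week 1; Prototype -> week 4; Handover -> week 6.

week 2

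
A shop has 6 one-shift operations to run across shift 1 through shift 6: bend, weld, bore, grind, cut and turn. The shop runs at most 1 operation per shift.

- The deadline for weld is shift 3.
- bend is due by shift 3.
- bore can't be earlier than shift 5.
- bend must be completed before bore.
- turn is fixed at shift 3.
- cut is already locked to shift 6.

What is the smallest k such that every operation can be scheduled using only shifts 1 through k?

6

The precedence chain requires at least 2 distinct shifts.
With at most 1 per shift and 6 operations, at least 6 shifts are needed.
cut can't be placed before shift 6, so the schedule must run through at least shift 6.
6 works (last occupied shift: shift 6): for example weld -> shift 2; grind -> shift 4; bend -> shift 1; turn -> shift 3; bore -> shift 5; cut -> shift 6.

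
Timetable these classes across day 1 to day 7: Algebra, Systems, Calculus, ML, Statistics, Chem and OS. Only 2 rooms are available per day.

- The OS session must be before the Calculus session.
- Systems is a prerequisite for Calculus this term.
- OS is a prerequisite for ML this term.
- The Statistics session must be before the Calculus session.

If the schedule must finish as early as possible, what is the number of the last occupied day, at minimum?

day 4

The precedence chain requires at least 2 distinct days.
With at most 2 per day and 7 classes, at least 4 days are needed.
4 works (last occupied day: day 4): for example Chem in day 4; ML in day 2; Algebra in day 3; Statistics in day 2; Systems in day 1; Calculus in day 3; OS in day 1.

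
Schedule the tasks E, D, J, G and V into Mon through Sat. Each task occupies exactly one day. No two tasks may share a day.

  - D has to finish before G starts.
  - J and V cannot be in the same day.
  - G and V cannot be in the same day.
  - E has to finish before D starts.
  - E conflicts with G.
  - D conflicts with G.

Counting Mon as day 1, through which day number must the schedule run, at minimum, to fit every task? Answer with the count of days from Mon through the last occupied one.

The precedence chain requires at least 3 distinct days.
With at most 1 per day and 5 tasks, at least 5 days are needed.
5 works (last occupied day: Fri): for example D in Tue, E in Mon, J in Thu, V in Fri, G in Wed.

5 days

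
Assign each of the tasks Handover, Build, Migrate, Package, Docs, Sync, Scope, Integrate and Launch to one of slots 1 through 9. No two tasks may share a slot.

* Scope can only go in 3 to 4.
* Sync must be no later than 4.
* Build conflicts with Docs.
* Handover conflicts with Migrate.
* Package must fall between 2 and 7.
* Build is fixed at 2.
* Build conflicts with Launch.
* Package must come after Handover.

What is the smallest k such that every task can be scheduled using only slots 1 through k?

The precedence chain requires at least 2 distinct slots.
With at most 1 per slot and 9 tasks, at least 9 slots are needed.
Scope can't be placed before 3, so the schedule must run through at least slot 3.
9 works (last occupied slot: 9): for example Sync -> 1; Package -> 5; Integrate -> 8; Docs -> 7; Handover -> 4; Scope -> 3; Build -> 2; Launch -> 9; Migrate -> 6.

9 slots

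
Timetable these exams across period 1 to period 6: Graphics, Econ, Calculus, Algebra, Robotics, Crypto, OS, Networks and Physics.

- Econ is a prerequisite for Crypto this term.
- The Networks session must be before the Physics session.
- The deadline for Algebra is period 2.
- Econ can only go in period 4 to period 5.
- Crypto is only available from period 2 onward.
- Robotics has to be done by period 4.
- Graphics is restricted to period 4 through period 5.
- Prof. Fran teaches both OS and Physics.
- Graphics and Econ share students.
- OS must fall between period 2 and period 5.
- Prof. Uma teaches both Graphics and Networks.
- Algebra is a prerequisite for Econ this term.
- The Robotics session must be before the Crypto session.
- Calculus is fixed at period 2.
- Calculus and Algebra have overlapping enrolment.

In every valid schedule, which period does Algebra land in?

period 1

Algebra's window is period 1–period 2.
Calculus is fixed at period 2, and Algebra can't share a period with Calculus.
So Algebra must be period 1.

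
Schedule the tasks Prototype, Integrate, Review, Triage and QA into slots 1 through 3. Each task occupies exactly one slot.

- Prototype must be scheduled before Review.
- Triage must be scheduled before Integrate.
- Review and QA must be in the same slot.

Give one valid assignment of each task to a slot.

Integrate=2; Review=2; Prototype=1; Triage=1; QA=2

Checking: Prototype(1) before Review(2); Triage(1) before Integrate(2); Review = QA = 2.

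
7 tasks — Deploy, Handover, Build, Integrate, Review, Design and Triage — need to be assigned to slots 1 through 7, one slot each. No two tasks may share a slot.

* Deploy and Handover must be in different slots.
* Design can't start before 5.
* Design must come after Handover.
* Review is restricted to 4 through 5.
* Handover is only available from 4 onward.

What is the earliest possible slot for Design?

Design is available from 5.
Design at 6 is achievable: Handover -> 5; Deploy -> 1; Review -> 4; Design -> 6; Build -> 2; Triage -> 7; Integrate -> 3.
Nothing earlier works — the conflict and capacity constraints rule out every slot before 6.

6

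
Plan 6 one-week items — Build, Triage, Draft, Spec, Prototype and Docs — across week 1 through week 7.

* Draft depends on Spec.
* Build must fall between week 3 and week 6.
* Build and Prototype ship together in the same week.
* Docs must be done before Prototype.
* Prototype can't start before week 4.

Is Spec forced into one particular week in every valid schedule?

Spec can be week 1 (e.g. Spec=week 1, Docs=week 1, Build=week 4, Prototype=week 4, Draft=week 2, Triage=week 1) or week 2 (e.g. Prototype in week 4, Build in week 4, Docs in week 1, Spec in week 2, Triage in week 1, Draft in week 3).

No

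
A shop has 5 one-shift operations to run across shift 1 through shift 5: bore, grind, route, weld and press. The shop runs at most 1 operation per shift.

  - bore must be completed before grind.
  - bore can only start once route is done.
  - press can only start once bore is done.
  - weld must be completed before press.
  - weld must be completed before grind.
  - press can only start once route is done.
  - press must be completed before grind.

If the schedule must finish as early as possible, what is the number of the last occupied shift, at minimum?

The precedence chain requires at least 4 distinct shifts.
With at most 1 per shift and 5 operations, at least 5 shifts are needed.
5 works (last occupied shift: shift 5): for example bore=shift 2, press=shift 4, grind=shift 5, weld=shift 3, route=shift 1.

5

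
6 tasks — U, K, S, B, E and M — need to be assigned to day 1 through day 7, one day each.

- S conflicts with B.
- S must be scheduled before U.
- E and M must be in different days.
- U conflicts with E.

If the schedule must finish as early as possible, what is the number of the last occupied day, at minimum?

The precedence chain requires at least 2 distinct days.
2 works (last occupied day: day 2): for example S=day 1; U=day 2; E=day 1; B=day 2; K=day 1; M=day 2.

2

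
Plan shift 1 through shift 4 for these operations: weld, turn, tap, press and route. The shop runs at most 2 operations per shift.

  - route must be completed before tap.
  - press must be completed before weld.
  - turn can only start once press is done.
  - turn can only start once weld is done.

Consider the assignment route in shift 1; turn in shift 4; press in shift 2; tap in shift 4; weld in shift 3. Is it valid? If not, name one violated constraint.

turn can only start once weld is done — holds.
turn can only start once press is done — holds.
press must be completed before weld — holds.
route must be completed before tap — holds.
The shop runs at most 2 operations per shift — holds.

Valid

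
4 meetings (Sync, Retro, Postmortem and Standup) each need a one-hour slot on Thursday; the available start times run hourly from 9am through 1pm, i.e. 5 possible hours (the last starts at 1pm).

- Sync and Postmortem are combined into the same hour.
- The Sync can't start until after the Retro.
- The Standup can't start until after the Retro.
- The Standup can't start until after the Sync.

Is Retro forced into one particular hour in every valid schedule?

No

Retro can be 9am (e.g. Sync -> 10am; Postmortem -> 10am; Standup -> 11am; Retro -> 9am) or 10am (e.g. Retro=10am, Sync=11am, Standup=12pm, Postmortem=11am).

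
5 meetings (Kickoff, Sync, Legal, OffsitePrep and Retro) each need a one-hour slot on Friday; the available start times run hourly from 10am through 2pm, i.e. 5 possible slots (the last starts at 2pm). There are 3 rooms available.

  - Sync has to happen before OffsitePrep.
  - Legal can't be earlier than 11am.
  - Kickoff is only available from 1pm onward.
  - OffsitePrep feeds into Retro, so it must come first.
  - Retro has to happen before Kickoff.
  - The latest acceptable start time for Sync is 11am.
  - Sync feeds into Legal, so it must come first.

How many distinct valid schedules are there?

Splitting on Kickoff: it can be 1pm (4), 2pm (15). Listing each branch's schedules as (Sync, Legal, OffsitePrep, Retro):
Kickoff=1pm: (10am,11am,11am,12pm) (10am,12pm,11am,12pm) (10am,1pm,11am,12pm) (10am,2pm,11am,12pm) — 4.
Kickoff=2pm: (10am,11am,11am,12pm) (10am,11am,11am,1pm) (10am,11am,12pm,1pm) (10am,12pm,11am,12pm) (10am,12pm,11am,1pm) (10am,12pm,12pm,1pm) (10am,1pm,11am,12pm) (10am,1pm,11am,1pm) (10am,1pm,12pm,1pm) (10am,2pm,11am,12pm) (10am,2pm,11am,1pm) (10am,2pm,12pm,1pm) (11am,12pm,12pm,1pm) (11am,1pm,12pm,1pm) (11am,2pm,12pm,1pm) — 15.
Summing: 4 + 15 = 19.

19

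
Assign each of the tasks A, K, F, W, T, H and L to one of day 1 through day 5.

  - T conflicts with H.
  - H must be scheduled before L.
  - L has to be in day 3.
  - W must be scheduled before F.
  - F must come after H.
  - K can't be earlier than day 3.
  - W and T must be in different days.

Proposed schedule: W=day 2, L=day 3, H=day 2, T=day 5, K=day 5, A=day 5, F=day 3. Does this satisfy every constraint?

Yes

T conflicts with H — holds.
K can't be earlier than day 3 — holds.
W and T must be in different days — holds.
L has to be in day 3 — holds.
W must be scheduled before F — holds.
H must be scheduled before L — holds.
F must come after H — holds.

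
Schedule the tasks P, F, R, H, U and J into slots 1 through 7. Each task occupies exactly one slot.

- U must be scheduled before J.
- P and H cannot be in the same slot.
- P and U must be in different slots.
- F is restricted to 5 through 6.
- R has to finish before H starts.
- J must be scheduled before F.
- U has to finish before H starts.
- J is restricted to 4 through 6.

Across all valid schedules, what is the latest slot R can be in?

6

Downstream work caps R at 6.
R at 6 is achievable: H=7; F=5; R=6; P=2; U=1; J=4.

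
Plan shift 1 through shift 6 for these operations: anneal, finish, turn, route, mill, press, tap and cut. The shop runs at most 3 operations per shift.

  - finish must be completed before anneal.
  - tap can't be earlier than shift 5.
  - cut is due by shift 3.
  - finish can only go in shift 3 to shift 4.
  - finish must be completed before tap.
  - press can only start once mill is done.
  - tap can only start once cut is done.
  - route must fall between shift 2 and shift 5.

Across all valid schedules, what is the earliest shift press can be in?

Precedence pushes press to at least shift 2.
press at shift 2 is achievable: finish=shift 3; cut=shift 1; anneal=shift 4; turn=shift 1; mill=shift 1; press=shift 2; tap=shift 5; route=shift 2.

shift 2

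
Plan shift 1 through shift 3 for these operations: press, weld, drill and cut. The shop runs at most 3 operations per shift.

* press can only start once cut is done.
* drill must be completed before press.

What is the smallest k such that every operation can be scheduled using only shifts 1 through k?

2

The precedence chain requires at least 2 distinct shifts.
With at most 3 per shift and 4 operations, at least 2 shifts are needed.
2 works (last occupied shift: shift 2): for example drill in shift 1; press in shift 2; cut in shift 1; weld in shift 1.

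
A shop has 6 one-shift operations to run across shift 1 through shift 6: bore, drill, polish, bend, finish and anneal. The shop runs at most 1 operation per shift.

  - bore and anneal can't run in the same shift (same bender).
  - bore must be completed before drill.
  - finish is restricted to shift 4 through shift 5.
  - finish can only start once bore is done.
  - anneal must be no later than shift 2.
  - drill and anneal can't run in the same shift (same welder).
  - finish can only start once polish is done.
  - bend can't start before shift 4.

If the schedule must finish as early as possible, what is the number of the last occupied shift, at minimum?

shift 6

The precedence chain requires at least 2 distinct shifts.
With at most 1 per shift and 6 operations, at least 6 shifts are needed.
bend can't be placed before shift 4, so the schedule must run through at least shift 4.
6 works (last occupied shift: shift 6): for example polish in shift 3; bend in shift 5; anneal in shift 1; bore in shift 2; drill in shift 6; finish in shift 4.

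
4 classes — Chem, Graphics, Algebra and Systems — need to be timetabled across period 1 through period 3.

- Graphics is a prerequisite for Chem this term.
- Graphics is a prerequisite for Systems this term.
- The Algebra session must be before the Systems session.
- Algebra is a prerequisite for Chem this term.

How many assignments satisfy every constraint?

7

Splitting on Chem: it can be period 2 (2), period 3 (5). Listing each branch's schedules as (Graphics, Algebra, Systems) by period number:
Chem=period 2: (1,1,2) (1,1,3) — 2.
Chem=period 3: (1,1,2) (1,1,3) (1,2,3) (2,1,3) (2,2,3) — 5.
Summing: 2 + 5 = 7.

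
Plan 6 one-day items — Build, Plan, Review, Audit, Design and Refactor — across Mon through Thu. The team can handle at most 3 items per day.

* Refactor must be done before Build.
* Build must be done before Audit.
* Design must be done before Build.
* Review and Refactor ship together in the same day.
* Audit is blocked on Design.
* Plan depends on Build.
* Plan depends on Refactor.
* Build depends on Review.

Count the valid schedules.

8

Splitting on Build: it can be Tue (4), Wed (4). Listing each branch's schedules as (Plan, Review, Audit, Design, Refactor):
Build=Tue: (Wed,Mon,Wed,Mon,Mon) (Wed,Mon,Thu,Mon,Mon) (Thu,Mon,Wed,Mon,Mon) (Thu,Mon,Thu,Mon,Mon) — 4.
Build=Wed: (Thu,Mon,Thu,Mon,Mon) (Thu,Mon,Thu,Tue,Mon) (Thu,Tue,Thu,Mon,Tue) (Thu,Tue,Thu,Tue,Tue) — 4.
Summing: 4 + 4 = 8.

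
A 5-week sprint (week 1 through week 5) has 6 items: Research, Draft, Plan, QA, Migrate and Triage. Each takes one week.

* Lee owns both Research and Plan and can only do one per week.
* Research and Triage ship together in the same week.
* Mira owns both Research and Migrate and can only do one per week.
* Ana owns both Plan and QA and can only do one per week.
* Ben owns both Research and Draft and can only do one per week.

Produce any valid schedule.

Draft=week 2; Migrate=week 2; Research=week 1; Triage=week 1; QA=week 1; Plan=week 2

Checking: Research(week 1) != Plan(week 2); Research(week 1) != Migrate(week 2); Research(week 1) != Draft(week 2); Plan(week 2) != QA(week 1); Research = Triage = week 1.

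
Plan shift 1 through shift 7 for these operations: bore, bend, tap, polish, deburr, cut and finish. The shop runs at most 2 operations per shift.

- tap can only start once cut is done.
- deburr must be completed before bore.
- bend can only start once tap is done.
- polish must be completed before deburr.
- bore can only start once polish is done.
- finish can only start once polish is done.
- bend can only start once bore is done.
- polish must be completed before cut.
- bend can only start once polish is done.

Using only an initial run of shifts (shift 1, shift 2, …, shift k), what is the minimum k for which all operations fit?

4

The precedence chain requires at least 4 distinct shifts.
With at most 2 per shift and 7 operations, at least 4 shifts are needed.
4 works (last occupied shift: shift 4): for example bend -> shift 4, deburr -> shift 2, polish -> shift 1, finish -> shift 4, tap -> shift 3, bore -> shift 3, cut -> shift 2.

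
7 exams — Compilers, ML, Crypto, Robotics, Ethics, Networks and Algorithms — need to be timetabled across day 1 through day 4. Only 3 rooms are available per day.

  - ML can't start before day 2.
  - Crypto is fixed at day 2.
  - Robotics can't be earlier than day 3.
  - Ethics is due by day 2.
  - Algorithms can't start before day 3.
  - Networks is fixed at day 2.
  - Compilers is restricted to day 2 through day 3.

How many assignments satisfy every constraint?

26

Splitting on Compilers: it can be day 2 (8), day 3 (18). Listing each branch's schedules as (ML, Crypto, Robotics, Ethics, Networks, Algorithms) by day number:
Compilers=day 2: (3,2,3,1,2,3) (3,2,3,1,2,4) (3,2,4,1,2,3) (3,2,4,1,2,4) (4,2,3,1,2,3) (4,2,3,1,2,4) (4,2,4,1,2,3) (4,2,4,1,2,4) — 8.
Compilers=day 3: (2,2,3,1,2,3) (2,2,3,1,2,4) (2,2,4,1,2,3) (2,2,4,1,2,4) (3,2,3,1,2,4) (3,2,3,2,2,4) (3,2,4,1,2,3) (3,2,4,1,2,4) (3,2,4,2,2,3) (3,2,4,2,2,4) (4,2,3,1,2,3) (4,2,3,1,2,4) (4,2,3,2,2,3) (4,2,3,2,2,4) (4,2,4,1,2,3) (4,2,4,1,2,4) (4,2,4,2,2,3) (4,2,4,2,2,4) — 18.
Summing: 8 + 18 = 26.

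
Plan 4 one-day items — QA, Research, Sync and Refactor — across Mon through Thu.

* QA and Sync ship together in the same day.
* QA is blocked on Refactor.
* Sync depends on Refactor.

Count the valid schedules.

Splitting on QA: it can be Tue (4), Wed (8), Thu (12). Listing each branch's schedules as (Research, Sync, Refactor):
QA=Tue: (Mon,Tue,Mon) (Tue,Tue,Mon) (Wed,Tue,Mon) (Thu,Tue,Mon) — 4.
QA=Wed: (Mon,Wed,Mon) (Mon,Wed,Tue) (Tue,Wed,Mon) (Tue,Wed,Tue) (Wed,Wed,Mon) (Wed,Wed,Tue) (Thu,Wed,Mon) (Thu,Wed,Tue) — 8.
QA=Thu: (Mon,Thu,Mon) (Mon,Thu,Tue) (Mon,Thu,Wed) (Tue,Thu,Mon) (Tue,Thu,Tue) (Tue,Thu,Wed) (Wed,Thu,Mon) (Wed,Thu,Tue) (Wed,Thu,Wed) (Thu,Thu,Mon) (Thu,Thu,Tue) (Thu,Thu,Wed) — 12.
Summing: 4 + 8 + 12 = 24.

24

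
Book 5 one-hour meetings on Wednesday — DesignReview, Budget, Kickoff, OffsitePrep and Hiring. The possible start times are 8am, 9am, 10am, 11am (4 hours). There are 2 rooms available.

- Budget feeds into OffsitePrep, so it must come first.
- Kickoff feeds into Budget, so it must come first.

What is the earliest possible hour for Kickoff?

Downstream work caps Kickoff at 9am.
Kickoff at 8am is achievable: Kickoff=8am; OffsitePrep=10am; Hiring=9am; Budget=9am; DesignReview=8am.

8am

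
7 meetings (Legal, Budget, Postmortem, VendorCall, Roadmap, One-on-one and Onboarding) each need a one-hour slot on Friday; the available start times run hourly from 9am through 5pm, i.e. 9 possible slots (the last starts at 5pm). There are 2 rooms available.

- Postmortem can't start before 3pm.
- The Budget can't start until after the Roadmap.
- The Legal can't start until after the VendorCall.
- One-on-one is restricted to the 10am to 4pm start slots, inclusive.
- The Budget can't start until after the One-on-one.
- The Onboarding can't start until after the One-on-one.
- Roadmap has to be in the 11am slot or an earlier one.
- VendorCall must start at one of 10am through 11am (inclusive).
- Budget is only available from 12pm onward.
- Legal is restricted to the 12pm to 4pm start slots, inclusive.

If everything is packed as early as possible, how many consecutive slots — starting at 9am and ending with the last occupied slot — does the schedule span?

The precedence chain requires at least 2 distinct slots.
With at most 2 per slot and 7 meetings, at least 4 slots are needed.
Postmortem can't be placed before 3pm — that is slot 7 counting from 9am — so the schedule must run through at least 7 slots.
7 works (last occupied slot: 3pm): for example Roadmap -> 9am, Onboarding -> 11am, VendorCall -> 10am, Legal -> 12pm, One-on-one -> 10am, Postmortem -> 3pm, Budget -> 12pm.

7 slots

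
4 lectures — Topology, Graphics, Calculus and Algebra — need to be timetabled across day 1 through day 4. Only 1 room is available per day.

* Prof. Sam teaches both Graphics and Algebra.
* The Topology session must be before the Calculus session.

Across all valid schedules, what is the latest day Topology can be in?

Downstream work caps Topology at day 3.
Topology at day 3 is achievable: Calculus in day 4; Graphics in day 1; Algebra in day 2; Topology in day 3.

day 3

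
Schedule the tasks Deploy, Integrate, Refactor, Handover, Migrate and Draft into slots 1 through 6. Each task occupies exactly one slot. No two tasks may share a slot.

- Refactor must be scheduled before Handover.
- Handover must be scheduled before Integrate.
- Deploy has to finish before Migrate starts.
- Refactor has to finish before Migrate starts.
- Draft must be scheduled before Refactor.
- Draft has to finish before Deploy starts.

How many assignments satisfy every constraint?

9

Splitting on Deploy: it can be 2 (3), 3 (3), 4 (2), 5 (1). Listing each branch's schedules as (Integrate, Refactor, Handover, Migrate, Draft):
Deploy=2: (5,3,4,6,1) (6,3,4,5,1) (6,3,5,4,1) — 3.
Deploy=3: (5,2,4,6,1) (6,2,4,5,1) (6,2,5,4,1) — 3.
Deploy=4: (5,2,3,6,1) (6,2,3,5,1) — 2.
Deploy=5: (4,2,3,6,1) — 1.
Summing: 3 + 3 + 2 + 1 = 9.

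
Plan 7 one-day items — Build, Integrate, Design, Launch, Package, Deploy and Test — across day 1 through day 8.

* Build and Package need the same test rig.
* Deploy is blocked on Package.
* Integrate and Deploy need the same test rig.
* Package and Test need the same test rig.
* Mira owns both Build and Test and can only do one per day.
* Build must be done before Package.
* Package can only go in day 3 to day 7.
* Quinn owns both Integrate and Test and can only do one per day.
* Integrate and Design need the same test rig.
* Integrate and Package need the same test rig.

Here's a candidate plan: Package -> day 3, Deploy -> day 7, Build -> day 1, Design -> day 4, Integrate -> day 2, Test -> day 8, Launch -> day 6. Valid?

Yes

Mira owns both Build and Test and can only do one per day — holds.
Integrate and Package need the same test rig — holds.
Deploy is blocked on Package — holds.
Build and Package need the same test rig — holds.
Quinn owns both Integrate and Test and can only do one per day — holds.
Integrate and Deploy need the same test rig — holds.
Package and Test need the same test rig — holds.
Integrate and Design need the same test rig — holds.
Build must be done before Package — holds.
Package can only go in day 3 to day 7 — holds.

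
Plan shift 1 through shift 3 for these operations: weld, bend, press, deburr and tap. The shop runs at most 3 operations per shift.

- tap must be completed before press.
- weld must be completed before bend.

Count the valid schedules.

Splitting on weld: it can be shift 1 (18), shift 2 (9). Listing each branch's schedules as (bend, press, deburr, tap) by shift number:
weld=shift 1: (2,2,1,1) (2,2,2,1) (2,2,3,1) (2,3,1,1) (2,3,1,2) (2,3,2,1) (2,3,2,2) (2,3,3,1) (2,3,3,2) (3,2,1,1) (3,2,2,1) (3,2,3,1) (3,3,1,1) (3,3,1,2) (3,3,2,1) (3,3,2,2) (3,3,3,1) (3,3,3,2) — 18.
weld=shift 2: (3,2,1,1) (3,2,2,1) (3,2,3,1) (3,3,1,1) (3,3,1,2) (3,3,2,1) (3,3,2,2) (3,3,3,1) (3,3,3,2) — 9.
Summing: 18 + 9 = 27.

27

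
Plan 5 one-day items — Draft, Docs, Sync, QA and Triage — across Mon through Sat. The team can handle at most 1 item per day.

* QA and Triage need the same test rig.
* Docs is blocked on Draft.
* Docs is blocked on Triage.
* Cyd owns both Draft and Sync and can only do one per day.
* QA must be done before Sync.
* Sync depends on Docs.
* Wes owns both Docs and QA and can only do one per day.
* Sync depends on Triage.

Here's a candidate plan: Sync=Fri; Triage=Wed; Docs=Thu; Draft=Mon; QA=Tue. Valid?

Sync depends on Docs — holds.
Docs is blocked on Triage — holds.
QA and Triage need the same test rig — holds.
Wes owns both Docs and QA and can only do one per day — holds.
Sync depends on Triage — holds.
Docs is blocked on Draft — holds.
The team can handle at most 1 item per day — holds.
QA must be done before Sync — holds.
Cyd owns both Draft and Sync and can only do one per day — holds.

Yes, all constraints hold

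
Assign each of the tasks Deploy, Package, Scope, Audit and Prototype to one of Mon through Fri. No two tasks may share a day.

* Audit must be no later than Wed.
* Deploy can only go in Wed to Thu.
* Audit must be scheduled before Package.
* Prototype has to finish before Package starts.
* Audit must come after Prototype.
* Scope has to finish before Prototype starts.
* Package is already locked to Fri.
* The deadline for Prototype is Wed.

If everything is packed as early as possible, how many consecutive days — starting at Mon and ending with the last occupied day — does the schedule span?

5

The precedence chain requires at least 4 distinct days.
With at most 1 per day and 5 tasks, at least 5 days are needed.
Package can't be placed before Fri — that is day 5 counting from Mon — so the schedule must run through at least 5 days.
5 works (last occupied day: Fri): for example Audit -> Wed; Deploy -> Thu; Scope -> Mon; Package -> Fri; Prototype -> Tue.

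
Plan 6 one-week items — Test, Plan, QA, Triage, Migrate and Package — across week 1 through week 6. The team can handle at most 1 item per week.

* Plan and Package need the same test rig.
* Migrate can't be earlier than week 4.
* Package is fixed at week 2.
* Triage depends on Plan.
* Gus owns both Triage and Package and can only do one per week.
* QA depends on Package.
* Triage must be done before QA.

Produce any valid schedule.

QA=week 5, Migrate=week 4, Plan=week 1, Package=week 2, Test=week 6, Triage=week 3

Checking: Package(week 2) before QA(week 5); Triage(week 3) before QA(week 5); Plan(week 1) before Triage(week 3); Triage(week 3) != Package(week 2); Plan(week 1) != Package(week 2); Package=week 2 in [week 2,week 2]; Migrate=week 4 in [week 4,week 6]; max 1 per week (cap 1).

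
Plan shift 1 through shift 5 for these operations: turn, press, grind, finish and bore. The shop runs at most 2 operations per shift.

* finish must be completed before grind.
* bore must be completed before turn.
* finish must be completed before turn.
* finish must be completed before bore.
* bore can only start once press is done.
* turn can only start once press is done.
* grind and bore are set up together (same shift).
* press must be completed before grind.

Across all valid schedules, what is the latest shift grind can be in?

Precedence pushes grind to at least shift 2; grind must be in the same shift as bore, which can't be after shift 4, so grind is at most shift 4.
grind at shift 4 is achievable: finish in shift 1, grind in shift 4, turn in shift 5, press in shift 1, bore in shift 4.

shift 4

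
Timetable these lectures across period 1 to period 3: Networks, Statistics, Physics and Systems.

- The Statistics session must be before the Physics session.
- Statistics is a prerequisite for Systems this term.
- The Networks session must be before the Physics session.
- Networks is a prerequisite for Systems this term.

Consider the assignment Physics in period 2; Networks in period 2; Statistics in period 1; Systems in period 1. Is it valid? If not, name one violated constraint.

Invalid. Networks is a prerequisite for Systems this term.

The Networks session must be before the Physics session — violated.
The Statistics session must be before the Physics session — holds.
Networks is a prerequisite for Systems this term — violated.
Statistics is a prerequisite for Systems this term — violated.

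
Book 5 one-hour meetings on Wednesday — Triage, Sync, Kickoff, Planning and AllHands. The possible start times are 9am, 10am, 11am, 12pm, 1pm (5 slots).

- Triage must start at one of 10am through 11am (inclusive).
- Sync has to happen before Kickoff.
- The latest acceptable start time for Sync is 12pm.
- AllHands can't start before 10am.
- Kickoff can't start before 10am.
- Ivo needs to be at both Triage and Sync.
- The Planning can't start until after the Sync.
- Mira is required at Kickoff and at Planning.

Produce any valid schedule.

Kickoff -> 10am; AllHands -> 10am; Planning -> 11am; Sync -> 9am; Triage -> 10am

Checking: Sync(9am) before Kickoff(10am); Sync(9am) before Planning(11am); Kickoff(10am) != Planning(11am); Triage(10am) != Sync(9am); Kickoff=10am in [10am,1pm]; AllHands=10am in [10am,1pm]; Triage=10am in [10am,11am]; Sync=9am in [9am,12pm].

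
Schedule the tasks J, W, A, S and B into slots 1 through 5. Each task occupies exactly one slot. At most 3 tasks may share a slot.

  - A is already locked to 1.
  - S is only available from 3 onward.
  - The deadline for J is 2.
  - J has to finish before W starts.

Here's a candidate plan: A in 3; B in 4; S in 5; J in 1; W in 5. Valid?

At most 3 tasks may share a slot — holds.
J has to finish before W starts — holds.
The deadline for J is 2 — holds.
S is only available from 3 onward — holds.
A is already locked to 1 — violated.

Invalid. A is already locked to 1.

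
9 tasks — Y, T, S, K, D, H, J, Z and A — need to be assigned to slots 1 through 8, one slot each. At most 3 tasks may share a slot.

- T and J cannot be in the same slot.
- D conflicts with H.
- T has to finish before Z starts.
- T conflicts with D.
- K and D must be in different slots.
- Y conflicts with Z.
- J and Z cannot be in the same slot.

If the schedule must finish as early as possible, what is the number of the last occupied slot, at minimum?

The precedence chain requires at least 2 distinct slots.
With at most 3 per slot and 9 tasks, at least 3 slots are needed.
3 works (last occupied slot: 3): for example J=3, S=1, D=3, H=2, K=2, A=3, Y=1, Z=2, T=1.

slot 3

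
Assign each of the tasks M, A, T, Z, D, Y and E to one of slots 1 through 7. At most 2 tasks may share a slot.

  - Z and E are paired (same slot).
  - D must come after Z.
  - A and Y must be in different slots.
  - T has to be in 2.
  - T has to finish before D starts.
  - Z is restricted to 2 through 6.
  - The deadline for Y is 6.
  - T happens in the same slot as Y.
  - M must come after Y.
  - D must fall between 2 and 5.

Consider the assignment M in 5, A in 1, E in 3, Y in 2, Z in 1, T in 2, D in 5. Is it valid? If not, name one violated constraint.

No — it violates: Z is restricted to 2 through 6

M must come after Y — holds.
D must fall between 2 and 5 — holds.
T has to finish before D starts — holds.
T happens in the same slot as Y — holds.
A and Y must be in different slots — holds.
At most 2 tasks may share a slot — holds.
T has to be in 2 — holds.
Z is restricted to 2 through 6 — violated.
D must come after Z — holds.
Z and E are paired (same slot) — violated.
The deadline for Y is 6 — holds.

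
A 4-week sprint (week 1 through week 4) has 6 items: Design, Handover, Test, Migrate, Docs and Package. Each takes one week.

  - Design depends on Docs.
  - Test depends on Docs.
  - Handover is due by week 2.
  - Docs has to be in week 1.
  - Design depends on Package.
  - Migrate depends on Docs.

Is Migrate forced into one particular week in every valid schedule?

Migrate can be week 2 (e.g. Docs in week 1, Package in week 1, Test in week 2, Design in week 2, Migrate in week 2, Handover in week 1) or week 3 (e.g. Design=week 2; Test=week 2; Package=week 1; Migrate=week 3; Handover=week 1; Docs=week 1).

No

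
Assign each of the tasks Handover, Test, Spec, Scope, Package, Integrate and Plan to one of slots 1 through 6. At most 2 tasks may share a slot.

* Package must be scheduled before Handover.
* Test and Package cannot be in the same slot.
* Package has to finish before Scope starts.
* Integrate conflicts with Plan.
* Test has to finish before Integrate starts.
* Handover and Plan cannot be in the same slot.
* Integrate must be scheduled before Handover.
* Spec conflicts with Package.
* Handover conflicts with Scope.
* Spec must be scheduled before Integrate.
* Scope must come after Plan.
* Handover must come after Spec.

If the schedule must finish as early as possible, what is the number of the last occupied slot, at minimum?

4

The precedence chain requires at least 3 distinct slots.
With at most 2 per slot and 7 tasks, at least 4 slots are needed.
4 works (last occupied slot: 4): for example Spec in 1, Integrate in 3, Plan in 2, Package in 2, Scope in 3, Test in 1, Handover in 4.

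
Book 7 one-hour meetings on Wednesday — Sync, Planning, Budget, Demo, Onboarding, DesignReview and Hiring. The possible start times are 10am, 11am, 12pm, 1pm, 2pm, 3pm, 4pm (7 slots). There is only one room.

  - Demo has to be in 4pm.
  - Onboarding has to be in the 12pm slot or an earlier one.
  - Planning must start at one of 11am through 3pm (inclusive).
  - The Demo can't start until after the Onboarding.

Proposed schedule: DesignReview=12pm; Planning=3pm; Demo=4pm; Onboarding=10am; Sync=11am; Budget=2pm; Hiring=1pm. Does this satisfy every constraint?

Yes, all constraints hold

The Demo can't start until after the Onboarding — holds.
There is only one room — holds.
Planning must start at one of 11am through 3pm (inclusive) — holds.
Onboarding has to be in the 12pm slot or an earlier one — holds.
Demo has to be in 4pm — holds.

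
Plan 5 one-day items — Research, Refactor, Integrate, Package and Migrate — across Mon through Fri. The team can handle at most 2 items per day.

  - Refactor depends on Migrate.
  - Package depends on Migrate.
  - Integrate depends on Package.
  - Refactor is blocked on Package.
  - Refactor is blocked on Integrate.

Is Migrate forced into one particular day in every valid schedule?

No

Migrate can be Mon (e.g. Refactor -> Thu, Integrate -> Wed, Migrate -> Mon, Research -> Mon, Package -> Tue) or Tue (e.g. Integrate -> Thu; Migrate -> Tue; Package -> Wed; Research -> Mon; Refactor -> Fri).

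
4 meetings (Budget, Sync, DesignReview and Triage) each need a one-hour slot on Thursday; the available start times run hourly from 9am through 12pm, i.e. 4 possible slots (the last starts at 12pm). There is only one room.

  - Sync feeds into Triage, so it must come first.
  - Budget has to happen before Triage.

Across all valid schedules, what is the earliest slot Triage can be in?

Precedence pushes Triage to at least 10am.
Triage at 11am is achievable: DesignReview=12pm; Triage=11am; Sync=10am; Budget=9am.
Nothing earlier works — the capacity limit rule out every slot before 11am.

11am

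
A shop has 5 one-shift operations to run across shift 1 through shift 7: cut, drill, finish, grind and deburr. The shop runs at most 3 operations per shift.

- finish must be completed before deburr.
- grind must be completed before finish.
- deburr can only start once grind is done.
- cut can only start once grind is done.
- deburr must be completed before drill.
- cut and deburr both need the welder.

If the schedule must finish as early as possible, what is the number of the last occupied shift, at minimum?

The precedence chain requires at least 4 distinct shifts.
With at most 3 per shift and 5 operations, at least 2 shifts are needed.
4 works (last occupied shift: shift 4): for example finish=shift 2; grind=shift 1; deburr=shift 3; drill=shift 4; cut=shift 2.

shift 4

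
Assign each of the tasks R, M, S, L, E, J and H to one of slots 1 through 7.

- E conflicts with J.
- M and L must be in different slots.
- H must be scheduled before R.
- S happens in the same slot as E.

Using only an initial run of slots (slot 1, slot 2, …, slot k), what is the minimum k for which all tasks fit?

The precedence chain requires at least 2 distinct slots.
2 works (last occupied slot: 2): for example E -> 1, M -> 1, L -> 2, H -> 1, J -> 2, R -> 2, S -> 1.

2 slots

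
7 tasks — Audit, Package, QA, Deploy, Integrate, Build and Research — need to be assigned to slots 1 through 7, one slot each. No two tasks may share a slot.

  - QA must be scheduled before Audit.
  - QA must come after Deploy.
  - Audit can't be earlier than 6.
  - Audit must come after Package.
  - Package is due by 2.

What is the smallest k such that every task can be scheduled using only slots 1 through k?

7

The precedence chain requires at least 3 distinct slots.
With at most 1 per slot and 7 tasks, at least 7 slots are needed.
Audit can't be placed before 6, so the schedule must run through at least slot 6.
7 works (last occupied slot: 7): for example QA in 3; Audit in 6; Build in 5; Integrate in 4; Research in 7; Package in 1; Deploy in 2.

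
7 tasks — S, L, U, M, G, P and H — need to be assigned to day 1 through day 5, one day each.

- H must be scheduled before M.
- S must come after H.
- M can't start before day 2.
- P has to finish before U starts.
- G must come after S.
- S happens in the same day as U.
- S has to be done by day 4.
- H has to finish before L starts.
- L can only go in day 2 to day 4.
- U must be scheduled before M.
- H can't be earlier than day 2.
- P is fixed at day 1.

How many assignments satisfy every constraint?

Splitting on S: it can be day 3 (8), day 4 (3). Listing each branch's schedules as (L, U, M, G, P, H) by day number:
S=day 3: (3,3,4,4,1,2) (3,3,4,5,1,2) (3,3,5,4,1,2) (3,3,5,5,1,2) (4,3,4,4,1,2) (4,3,4,5,1,2) (4,3,5,4,1,2) (4,3,5,5,1,2) — 8.
S=day 4: (3,4,5,5,1,2) (4,4,5,5,1,2) (4,4,5,5,1,3) — 3.
Summing: 8 + 3 = 11.

11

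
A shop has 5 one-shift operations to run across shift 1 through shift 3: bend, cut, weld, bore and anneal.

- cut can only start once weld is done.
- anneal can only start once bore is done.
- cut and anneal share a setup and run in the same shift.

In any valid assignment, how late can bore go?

Downstream work caps bore at shift 2.
bore at shift 2 is achievable: weld -> shift 1, bore -> shift 2, cut -> shift 3, bend -> shift 1, anneal -> shift 3.

shift 2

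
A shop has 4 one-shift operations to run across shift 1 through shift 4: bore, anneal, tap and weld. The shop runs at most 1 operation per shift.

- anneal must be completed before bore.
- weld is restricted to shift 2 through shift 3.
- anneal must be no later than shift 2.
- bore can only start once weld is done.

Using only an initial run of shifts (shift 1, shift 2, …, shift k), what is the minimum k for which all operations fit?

4

The precedence chain requires at least 2 distinct shifts.
With at most 1 per shift and 4 operations, at least 4 shifts are needed.
Propagating the time windows through the other constraints, bore can't land before shift 3, so the schedule must run through at least shift 3.
4 works (last occupied shift: shift 4): for example weld -> shift 2, anneal -> shift 1, bore -> shift 3, tap -> shift 4.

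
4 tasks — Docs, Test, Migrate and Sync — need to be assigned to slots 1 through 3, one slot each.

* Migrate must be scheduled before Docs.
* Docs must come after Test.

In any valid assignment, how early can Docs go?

Precedence pushes Docs to at least 2.
Docs at 2 is achievable: Migrate -> 1; Docs -> 2; Test -> 1; Sync -> 1.

2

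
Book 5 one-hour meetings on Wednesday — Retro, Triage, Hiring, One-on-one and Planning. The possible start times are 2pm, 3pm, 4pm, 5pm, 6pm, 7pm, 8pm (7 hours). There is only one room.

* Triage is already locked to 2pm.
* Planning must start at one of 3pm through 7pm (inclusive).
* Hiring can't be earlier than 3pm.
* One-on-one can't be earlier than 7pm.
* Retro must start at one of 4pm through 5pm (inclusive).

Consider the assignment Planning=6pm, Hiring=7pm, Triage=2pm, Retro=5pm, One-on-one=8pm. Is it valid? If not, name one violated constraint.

Yes, all constraints hold

Retro must start at one of 4pm through 5pm (inclusive) — holds.
There is only one room — holds.
One-on-one can't be earlier than 7pm — holds.
Hiring can't be earlier than 3pm — holds.
Planning must start at one of 3pm through 7pm (inclusive) — holds.
Triage is already locked to 2pm — holds.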